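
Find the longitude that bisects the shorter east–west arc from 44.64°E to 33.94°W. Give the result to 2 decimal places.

Signed shortest Δλ from +44.64° to -33.94° is -78.58°.
Midpoint longitude = +44.64° + (-78.58°)/2 = +44.64° − 39.29° = +5.35°.

5.35°E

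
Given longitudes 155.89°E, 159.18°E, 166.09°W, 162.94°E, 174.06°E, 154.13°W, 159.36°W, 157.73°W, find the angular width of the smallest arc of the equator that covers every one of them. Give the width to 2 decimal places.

49.98°

Sort the longitudes: -166.09°, -159.36°, -157.73°, -154.13°, +155.89°, +159.18°, +162.94°, +174.06°.
Eastward gaps between consecutive values (wrapping around): 6.73°, 1.63°, 3.60°, 310.02°, 3.29°, 3.76°, 11.12°, 19.85°.
Largest gap = 310.02° ⇒ minimal covering band is its complement: 360° − 310.02° = 49.98°.
Band runs from +155.89° eastward to -154.13°, crossing the antimeridian.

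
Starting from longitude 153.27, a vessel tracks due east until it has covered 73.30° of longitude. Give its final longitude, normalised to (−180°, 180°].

-133.43°

Start at +153.27°; shift +73.30° → +226.57°.
+226.57° lies outside (−180°, 180°]; subtract 360° → -133.43°.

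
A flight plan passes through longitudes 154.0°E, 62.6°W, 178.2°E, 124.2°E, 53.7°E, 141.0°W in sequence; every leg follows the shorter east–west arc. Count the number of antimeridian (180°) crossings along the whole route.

3

Leg 1: +154.0° → -62.6°, shortest Δλ = 143.4° (east) — crosses 180°.
Leg 2: -62.6° → +178.2°, shortest Δλ = -119.2° (west) — crosses 180°.
Leg 3: +178.2° → +124.2°, shortest Δλ = -54.0° (west) — does not cross 180°.
Leg 4: +124.2° → +53.7°, shortest Δλ = -70.5° (west) — does not cross 180°.
Leg 5: +53.7° → -141.0°, shortest Δλ = 165.3° (east) — crosses 180°.
Total crossings: 3.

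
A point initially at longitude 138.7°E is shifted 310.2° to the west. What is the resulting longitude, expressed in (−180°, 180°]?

Start at +138.7°; shift −310.2° → -171.5°.
-171.5° already lies in (−180°, 180°].

171.5°W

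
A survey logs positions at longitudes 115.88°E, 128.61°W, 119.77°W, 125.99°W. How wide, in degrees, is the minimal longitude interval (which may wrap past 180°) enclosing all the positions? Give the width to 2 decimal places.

124.35°

Sort the longitudes: -128.61°, -125.99°, -119.77°, +115.88°.
Eastward gaps between consecutive values (wrapping around): 2.62°, 6.22°, 235.65°, 115.51°.
Largest gap = 235.65° ⇒ minimal covering band is its complement: 360° − 235.65° = 124.35°.
Band runs from +115.88° eastward to -119.77°, crossing the antimeridian.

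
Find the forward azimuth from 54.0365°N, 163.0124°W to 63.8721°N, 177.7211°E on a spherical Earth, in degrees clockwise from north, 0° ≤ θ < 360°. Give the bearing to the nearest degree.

Δλ = 177.7211 − -163.0124 = 340.7335°; wrapped into (−180°, 180°]: -19.2665°.
θ = atan2( sin Δλ · cos φ₂ , cos φ₁ · sin φ₂ − sin φ₁ · cos φ₂ · cos Δλ )
  = atan2(-0.14531, 0.19078) = -37.294° → normalised to [0°, 360°): 322.706°.

323°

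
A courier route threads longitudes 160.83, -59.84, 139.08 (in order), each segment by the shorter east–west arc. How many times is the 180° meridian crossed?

2

Leg 1: +160.83° → -59.84°, shortest Δλ = 139.33° (east) — crosses 180°.
Leg 2: -59.84° → +139.08°, shortest Δλ = -161.08° (west) — crosses 180°.
Total crossings: 2.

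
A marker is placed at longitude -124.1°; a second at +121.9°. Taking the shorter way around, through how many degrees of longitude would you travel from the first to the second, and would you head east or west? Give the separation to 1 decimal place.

Raw difference: 121.9 − -124.1 = 246.0°.
Normalise into (−180°, 180°]: 246.0° − 360° = -114.0°.
Negative ⇒ the second point lies to the west; separation 114.0°.

114.0° west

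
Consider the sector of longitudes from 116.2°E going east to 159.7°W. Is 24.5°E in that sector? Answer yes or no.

Band width going east from +116.2° to -159.7°: ((-159.7 − 116.2) mod 360) = 84.1°.
Offset of +24.5° east of the west edge: ((24.5 − 116.2) mod 360) = 268.3°.
268.3° > 84.1° ⇒ outside.

No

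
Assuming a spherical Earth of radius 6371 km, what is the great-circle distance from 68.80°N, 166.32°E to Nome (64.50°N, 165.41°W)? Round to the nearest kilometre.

Δλ = -165.41 − 166.32 = -331.73°; wrapped into (−180°, 180°]: 28.27°.
Δφ = 64.50 − 68.80 = -4.30°.
a = sin²(Δφ/2) + cos φ₁ · cos φ₂ · sin²(Δλ/2) = 0.010692.
c = 2·atan2(√a, √(1−a)) = 0.20717 rad → d = 6371·c ≈ 1319.91 km.

1320 km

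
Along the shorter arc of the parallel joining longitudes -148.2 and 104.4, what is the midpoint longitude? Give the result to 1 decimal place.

Signed shortest Δλ from -148.2° to +104.4° is -107.4°.
Midpoint longitude = -148.2° + (-107.4°)/2 = -148.2° − 53.7° = -201.9°.
Normalise into (−180°, 180°]: +158.1°.
(The naïve average (-148.2 + +104.4)/2 = -21.9° is on the wrong side of the globe.)

+158.1°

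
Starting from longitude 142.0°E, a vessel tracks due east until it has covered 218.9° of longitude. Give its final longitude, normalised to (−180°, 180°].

Start at +142.0°; shift +218.9° → +360.9°.
+360.9° lies outside (−180°, 180°]; subtract 360° → +0.9°.

0.9°E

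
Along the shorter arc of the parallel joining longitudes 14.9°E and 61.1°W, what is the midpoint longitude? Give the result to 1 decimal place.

Signed shortest Δλ from +14.9° to -61.1° is -76.0°.
Midpoint longitude = +14.9° + (-76.0°)/2 = +14.9° − 38.0° = -23.1°.

23.1°W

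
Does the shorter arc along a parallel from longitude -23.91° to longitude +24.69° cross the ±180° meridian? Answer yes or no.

Signed shortest Δλ = ((24.69 − -23.91 + 180) mod 360) − 180 = 48.6°.
Going east by 48.6° from -23.91° reaches +24.69° without touching 180°.

No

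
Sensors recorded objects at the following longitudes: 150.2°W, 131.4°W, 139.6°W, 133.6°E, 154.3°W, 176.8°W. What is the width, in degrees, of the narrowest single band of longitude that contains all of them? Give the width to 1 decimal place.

95.0°

Sort the longitudes: -176.8°, -154.3°, -150.2°, -139.6°, -131.4°, +133.6°.
Eastward gaps between consecutive values (wrapping around): 22.5°, 4.1°, 10.6°, 8.2°, 265.0°, 49.6°.
Largest gap = 265.0° ⇒ minimal covering band is its complement: 360° − 265.0° = 95.0°.
Band runs from +133.6° eastward to -131.4°, crossing the antimeridian.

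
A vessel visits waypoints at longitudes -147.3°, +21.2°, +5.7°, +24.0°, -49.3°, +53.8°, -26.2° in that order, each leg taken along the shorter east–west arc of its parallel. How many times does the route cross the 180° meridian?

Leg 1: -147.3° → +21.2°, shortest Δλ = 168.5° (east) — does not cross 180°.
Leg 2: +21.2° → +5.7°, shortest Δλ = -15.5° (west) — does not cross 180°.
Leg 3: +5.7° → +24.0°, shortest Δλ = 18.3° (east) — does not cross 180°.
Leg 4: +24.0° → -49.3°, shortest Δλ = -73.3° (west) — does not cross 180°.
Leg 5: -49.3° → +53.8°, shortest Δλ = 103.1° (east) — does not cross 180°.
Leg 6: +53.8° → -26.2°, shortest Δλ = -80.0° (west) — does not cross 180°.
Total crossings: 0.

0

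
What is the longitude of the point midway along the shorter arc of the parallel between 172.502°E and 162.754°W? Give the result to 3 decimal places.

Signed shortest Δλ from +172.502° to -162.754° is +24.744°.
Midpoint longitude = +172.502° + (+24.744°)/2 = +172.502° + 12.372° = +184.874°.
Normalise into (−180°, 180°]: -175.126°.
(The naïve average (+172.502 + -162.754)/2 = 4.874° is on the wrong side of the globe.)

175.126°W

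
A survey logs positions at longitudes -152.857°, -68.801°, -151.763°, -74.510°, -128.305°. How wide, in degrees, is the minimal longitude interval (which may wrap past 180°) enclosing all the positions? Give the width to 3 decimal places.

Sort the longitudes: -152.857°, -151.763°, -128.305°, -74.510°, -68.801°.
Eastward gaps between consecutive values (wrapping around): 1.094°, 23.458°, 53.795°, 5.709°, 275.944°.
Largest gap = 275.944° ⇒ minimal covering band is its complement: 360° − 275.944° = 84.056°.
Band runs from -152.857° eastward to -68.801°.

84.056°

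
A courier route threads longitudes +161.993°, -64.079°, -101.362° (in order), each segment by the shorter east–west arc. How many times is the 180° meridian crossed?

Leg 1: +161.993° → -64.079°, shortest Δλ = 133.928° (east) — crosses 180°.
Leg 2: -64.079° → -101.362°, shortest Δλ = -37.283° (west) — does not cross 180°.
Total crossings: 1.

1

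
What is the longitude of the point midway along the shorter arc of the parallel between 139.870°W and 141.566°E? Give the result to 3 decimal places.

Signed shortest Δλ from -139.870° to +141.566° is -78.564°.
Midpoint longitude = -139.870° + (-78.564°)/2 = -139.870° − 39.282° = -179.152°.
(The naïve average (-139.870 + +141.566)/2 = 0.848° is on the wrong side of the globe.)

179.152°W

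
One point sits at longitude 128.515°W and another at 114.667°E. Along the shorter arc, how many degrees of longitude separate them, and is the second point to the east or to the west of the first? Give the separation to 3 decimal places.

116.818° west

Raw difference: 114.667 − -128.515 = 243.182°.
Normalise into (−180°, 180°]: 243.182° − 360° = -116.818°.
Negative ⇒ the second point lies to the west; separation 116.818°.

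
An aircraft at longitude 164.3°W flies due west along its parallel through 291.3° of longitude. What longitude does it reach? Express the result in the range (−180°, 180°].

Start at -164.3°; shift −291.3° → -455.6°.
-455.6° lies outside (−180°, 180°]; add 360° → -95.6°.

95.6°W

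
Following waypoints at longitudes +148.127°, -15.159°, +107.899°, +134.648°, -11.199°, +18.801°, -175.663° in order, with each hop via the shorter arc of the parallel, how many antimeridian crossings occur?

1

Leg 1: +148.127° → -15.159°, shortest Δλ = -163.286° (west) — does not cross 180°.
Leg 2: -15.159° → +107.899°, shortest Δλ = 123.058° (east) — does not cross 180°.
Leg 3: +107.899° → +134.648°, shortest Δλ = 26.749° (east) — does not cross 180°.
Leg 4: +134.648° → -11.199°, shortest Δλ = -145.847° (west) — does not cross 180°.
Leg 5: -11.199° → +18.801°, shortest Δλ = 30.0° (east) — does not cross 180°.
Leg 6: +18.801° → -175.663°, shortest Δλ = 165.536° (east) — crosses 180°.
Total crossings: 1.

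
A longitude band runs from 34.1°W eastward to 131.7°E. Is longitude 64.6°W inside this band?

No

Band width going east from -34.1° to +131.7°: ((131.7 − -34.1) mod 360) = 165.8°.
Offset of -64.6° east of the west edge: ((-64.6 − -34.1) mod 360) = 329.5°.
329.5° > 165.8° ⇒ outside.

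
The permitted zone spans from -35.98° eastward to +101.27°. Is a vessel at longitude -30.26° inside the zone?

Yes

Band width going east from -35.98° to +101.27°: ((101.27 − -35.98) mod 360) = 137.25°.
Offset of -30.26° east of the west edge: ((-30.26 − -35.98) mod 360) = 5.72°.
5.72° ≤ 137.25° ⇒ inside.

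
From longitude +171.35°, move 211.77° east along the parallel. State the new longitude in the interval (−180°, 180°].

+23.12°

Start at +171.35°; shift +211.77° → +383.12°.
+383.12° lies outside (−180°, 180°]; subtract 360° → +23.12°.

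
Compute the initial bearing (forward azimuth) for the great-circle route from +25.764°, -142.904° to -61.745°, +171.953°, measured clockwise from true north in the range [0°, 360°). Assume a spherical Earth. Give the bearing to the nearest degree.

Δλ = 171.953 − -142.904 = 314.857°; wrapped into (−180°, 180°]: -45.143°.
θ = atan2( sin Δλ · cos φ₂ , cos φ₁ · sin φ₂ − sin φ₁ · cos φ₂ · cos Δλ )
  = atan2(-0.33558, -0.93842) = -160.323° → normalised to [0°, 360°): 199.677°.

200°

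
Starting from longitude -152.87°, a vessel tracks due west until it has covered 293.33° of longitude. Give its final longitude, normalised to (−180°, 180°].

Start at -152.87°; shift −293.33° → -446.20°.
-446.20° lies outside (−180°, 180°]; add 360° → -86.20°.

-86.20°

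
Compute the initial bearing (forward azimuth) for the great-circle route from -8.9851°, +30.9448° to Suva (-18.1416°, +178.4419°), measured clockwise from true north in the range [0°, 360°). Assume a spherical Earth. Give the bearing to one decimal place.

Δλ = 178.4419 − 30.9448 = 147.4971°.
θ = atan2( sin Δλ · cos φ₂ , cos φ₁ · sin φ₂ − sin φ₁ · cos φ₂ · cos Δλ )
  = atan2(0.51063, -0.43271) = 130.278° → normalised to [0°, 360°): 130.278°.

130.3°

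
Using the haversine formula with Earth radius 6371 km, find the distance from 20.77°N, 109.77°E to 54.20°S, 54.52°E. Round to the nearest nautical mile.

Δλ = 54.52 − 109.77 = -55.25°.
Δφ = -54.20 − 20.77 = -74.97°.
a = sin²(Δφ/2) + cos φ₁ · cos φ₂ · sin²(Δλ/2) = 0.487931.
c = 2·atan2(√a, √(1−a)) = 1.54666 rad → d = 6371·c ≈ 9853.75 km ≈ 5320.60 nmi.

5321 nmi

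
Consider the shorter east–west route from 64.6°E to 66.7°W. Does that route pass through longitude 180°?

No

Signed shortest Δλ = ((-66.7 − 64.6 + 180) mod 360) − 180 = -131.3°.
Going west by 131.3° from +64.6° reaches -66.7° without touching 180°.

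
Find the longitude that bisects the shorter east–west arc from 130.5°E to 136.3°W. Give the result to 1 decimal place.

177.1°E

Signed shortest Δλ from +130.5° to -136.3° is +93.2°.
Midpoint longitude = +130.5° + (+93.2°)/2 = +130.5° + 46.6° = +177.1°.
(The naïve average (+130.5 + -136.3)/2 = -2.9° is on the wrong side of the globe.)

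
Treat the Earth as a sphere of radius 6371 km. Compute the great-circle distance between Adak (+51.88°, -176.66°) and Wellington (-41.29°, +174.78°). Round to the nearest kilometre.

10393 km

Δλ = 174.78 − -176.66 = 351.44°; wrapped into (−180°, 180°]: -8.56°.
Δφ = -41.29 − 51.88 = -93.17°.
a = sin²(Δφ/2) + cos φ₁ · cos φ₂ · sin²(Δλ/2) = 0.530233.
c = 2·atan2(√a, √(1−a)) = 1.63130 rad → d = 6371·c ≈ 10393.00 km.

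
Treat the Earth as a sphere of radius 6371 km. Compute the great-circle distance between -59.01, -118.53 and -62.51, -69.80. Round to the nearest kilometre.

2610 km

Δλ = -69.80 − -118.53 = 48.73°.
Δφ = -62.51 − -59.01 = -3.50°.
a = sin²(Δφ/2) + cos φ₁ · cos φ₂ · sin²(Δλ/2) = 0.041383.
c = 2·atan2(√a, √(1−a)) = 0.40972 rad → d = 6371·c ≈ 2610.30 km.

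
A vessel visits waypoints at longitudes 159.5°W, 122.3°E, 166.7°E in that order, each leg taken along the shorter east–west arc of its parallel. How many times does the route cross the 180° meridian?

1

Leg 1: -159.5° → +122.3°, shortest Δλ = -78.2° (west) — crosses 180°.
Leg 2: +122.3° → +166.7°, shortest Δλ = 44.4° (east) — does not cross 180°.
Total crossings: 1.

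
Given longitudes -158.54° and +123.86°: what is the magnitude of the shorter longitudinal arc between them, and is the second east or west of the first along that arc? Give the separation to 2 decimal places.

Raw difference: 123.86 − -158.54 = 282.4°.
Normalise into (−180°, 180°]: 282.4° − 360° = -77.6°.
Negative ⇒ the second point lies to the west; separation 77.60°.

77.60° west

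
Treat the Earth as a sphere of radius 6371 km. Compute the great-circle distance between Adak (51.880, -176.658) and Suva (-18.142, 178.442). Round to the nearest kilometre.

Δλ = 178.442 − -176.658 = 355.100°; wrapped into (−180°, 180°]: -4.900°.
Δφ = -18.142 − 51.880 = -70.022°.
a = sin²(Δφ/2) + cos φ₁ · cos φ₂ · sin²(Δλ/2) = 0.330242.
c = 2·atan2(√a, √(1−a)) = 1.22439 rad → d = 6371·c ≈ 7800.62 km.

7801 km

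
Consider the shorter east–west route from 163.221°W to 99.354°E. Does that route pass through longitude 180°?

Naïve |99.354 − -163.221| = 262.575° > 180°, so the shorter arc goes the other way round — across 180°.
Signed shortest Δλ = ((99.354 − -163.221 + 180) mod 360) − 180 = -97.425°.
Going west by 97.425° from -163.221° passes through 180° before reaching +99.354°.

Yes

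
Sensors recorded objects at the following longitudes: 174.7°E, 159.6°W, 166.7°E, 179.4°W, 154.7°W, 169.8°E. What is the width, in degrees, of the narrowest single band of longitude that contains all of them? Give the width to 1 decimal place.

Sort the longitudes: -179.4°, -159.6°, -154.7°, +166.7°, +169.8°, +174.7°.
Eastward gaps between consecutive values (wrapping around): 19.8°, 4.9°, 321.4°, 3.1°, 4.9°, 5.9°.
Largest gap = 321.4° ⇒ minimal covering band is its complement: 360° − 321.4° = 38.6°.
Band runs from +166.7° eastward to -154.7°, crossing the antimeridian.

38.6°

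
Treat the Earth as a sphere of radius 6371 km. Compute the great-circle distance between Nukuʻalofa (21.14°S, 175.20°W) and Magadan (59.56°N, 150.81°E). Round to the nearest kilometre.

Δλ = 150.81 − -175.20 = 326.01°; wrapped into (−180°, 180°]: -33.99°.
Δφ = 59.56 − -21.14 = 80.70°.
a = sin²(Δφ/2) + cos φ₁ · cos φ₂ · sin²(Δλ/2) = 0.459568.
c = 2·atan2(√a, √(1−a)) = 1.48984 rad → d = 6371·c ≈ 9491.80 km.

9492 km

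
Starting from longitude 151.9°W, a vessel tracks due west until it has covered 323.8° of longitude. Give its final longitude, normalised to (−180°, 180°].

115.7°W

Start at -151.9°; shift −323.8° → -475.7°.
-475.7° lies outside (−180°, 180°]; add 360° → -115.7°.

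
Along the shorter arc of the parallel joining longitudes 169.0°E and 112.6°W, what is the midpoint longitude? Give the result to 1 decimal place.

151.8°W

Signed shortest Δλ from +169.0° to -112.6° is +78.4°.
Midpoint longitude = +169.0° + (+78.4°)/2 = +169.0° + 39.2° = +208.2°.
Normalise into (−180°, 180°]: -151.8°.
(The naïve average (+169.0 + -112.6)/2 = 28.2° is on the wrong side of the globe.)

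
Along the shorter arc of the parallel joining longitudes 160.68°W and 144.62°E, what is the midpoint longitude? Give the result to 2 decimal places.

171.97°E

Signed shortest Δλ from -160.68° to +144.62° is -54.70°.
Midpoint longitude = -160.68° + (-54.70°)/2 = -160.68° − 27.35° = -188.03°.
Normalise into (−180°, 180°]: +171.97°.
(The naïve average (-160.68 + +144.62)/2 = -8.03° is on the wrong side of the globe.)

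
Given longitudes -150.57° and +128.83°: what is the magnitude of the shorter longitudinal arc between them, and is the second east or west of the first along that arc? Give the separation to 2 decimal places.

Raw difference: 128.83 − -150.57 = 279.4°.
Normalise into (−180°, 180°]: 279.4° − 360° = -80.6°.
Negative ⇒ the second point lies to the west; separation 80.60°.

80.60° west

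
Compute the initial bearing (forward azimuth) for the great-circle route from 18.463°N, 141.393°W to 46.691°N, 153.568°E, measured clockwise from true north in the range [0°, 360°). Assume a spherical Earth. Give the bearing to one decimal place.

Δλ = 153.568 − -141.393 = 294.961°; wrapped into (−180°, 180°]: -65.039°.
θ = atan2( sin Δλ · cos φ₂ , cos φ₁ · sin φ₂ − sin φ₁ · cos φ₂ · cos Δλ )
  = atan2(-0.62186, 0.59854) = -46.095° → normalised to [0°, 360°): 313.905°.

313.9°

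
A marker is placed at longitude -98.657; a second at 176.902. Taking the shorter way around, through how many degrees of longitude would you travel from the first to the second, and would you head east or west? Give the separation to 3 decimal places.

Raw difference: 176.902 − -98.657 = 275.559°.
Normalise into (−180°, 180°]: 275.559° − 360° = -84.441°.
Negative ⇒ the second point lies to the west; separation 84.441°.

84.441° west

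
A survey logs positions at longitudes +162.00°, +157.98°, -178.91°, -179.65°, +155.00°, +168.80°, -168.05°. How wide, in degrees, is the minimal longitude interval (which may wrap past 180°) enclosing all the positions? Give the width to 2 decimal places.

Sort the longitudes: -179.65°, -178.91°, -168.05°, +155.00°, +157.98°, +162.00°, +168.80°.
Eastward gaps between consecutive values (wrapping around): 0.74°, 10.86°, 323.05°, 2.98°, 4.02°, 6.80°, 11.55°.
Largest gap = 323.05° ⇒ minimal covering band is its complement: 360° − 323.05° = 36.95°.
Band runs from +155.00° eastward to -168.05°, crossing the antimeridian.

36.95°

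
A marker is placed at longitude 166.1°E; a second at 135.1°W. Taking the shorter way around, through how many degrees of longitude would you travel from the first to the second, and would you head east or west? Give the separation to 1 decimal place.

Raw difference: -135.1 − 166.1 = -301.2°.
Normalise into (−180°, 180°]: -301.2° + 360° = 58.8°.
Positive ⇒ the second point lies to the east; separation 58.8°.

58.8° east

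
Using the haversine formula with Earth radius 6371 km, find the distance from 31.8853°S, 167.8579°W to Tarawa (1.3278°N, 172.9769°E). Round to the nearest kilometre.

4209 km

Δλ = 172.9769 − -167.8579 = 340.8348°; wrapped into (−180°, 180°]: -19.1652°.
Δφ = 1.3278 − -31.8853 = 33.2131°.
a = sin²(Δφ/2) + cos φ₁ · cos φ₂ · sin²(Δλ/2) = 0.105205.
c = 2·atan2(√a, √(1−a)) = 0.66065 rad → d = 6371·c ≈ 4209.03 km.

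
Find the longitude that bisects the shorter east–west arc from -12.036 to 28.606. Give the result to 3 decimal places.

+8.285°

Signed shortest Δλ from -12.036° to +28.606° is +40.642°.
Midpoint longitude = -12.036° + (+40.642°)/2 = -12.036° + 20.321° = +8.285°.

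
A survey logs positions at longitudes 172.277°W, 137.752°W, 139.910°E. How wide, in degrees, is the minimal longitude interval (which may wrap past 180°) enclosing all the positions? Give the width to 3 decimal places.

Sort the longitudes: -172.277°, -137.752°, +139.910°.
Eastward gaps between consecutive values (wrapping around): 34.525°, 277.662°, 47.813°.
Largest gap = 277.662° ⇒ minimal covering band is its complement: 360° − 277.662° = 82.338°.
Band runs from +139.910° eastward to -137.752°, crossing the antimeridian.

82.338°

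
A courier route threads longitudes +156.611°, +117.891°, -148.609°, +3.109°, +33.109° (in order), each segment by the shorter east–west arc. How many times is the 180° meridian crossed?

1

Leg 1: +156.611° → +117.891°, shortest Δλ = -38.72° (west) — does not cross 180°.
Leg 2: +117.891° → -148.609°, shortest Δλ = 93.5° (east) — crosses 180°.
Leg 3: -148.609° → +3.109°, shortest Δλ = 151.718° (east) — does not cross 180°.
Leg 4: +3.109° → +33.109°, shortest Δλ = 30.0° (east) — does not cross 180°.
Total crossings: 1.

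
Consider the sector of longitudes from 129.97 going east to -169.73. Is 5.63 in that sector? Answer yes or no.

No

Band width going east from +129.97° to -169.73°: ((-169.73 − 129.97) mod 360) = 60.30°.
Offset of +5.63° east of the west edge: ((5.63 − 129.97) mod 360) = 235.66°.
235.66° > 60.30° ⇒ outside.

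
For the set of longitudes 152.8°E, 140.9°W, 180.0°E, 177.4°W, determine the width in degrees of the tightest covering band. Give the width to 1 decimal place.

66.3°

Sort the longitudes: -177.4°, -140.9°, +152.8°, +180.0°.
Eastward gaps between consecutive values (wrapping around): 36.5°, 293.7°, 27.2°, 2.6°.
Largest gap = 293.7° ⇒ minimal covering band is its complement: 360° − 293.7° = 66.3°.
Band runs from +152.8° eastward to -140.9°, crossing the antimeridian.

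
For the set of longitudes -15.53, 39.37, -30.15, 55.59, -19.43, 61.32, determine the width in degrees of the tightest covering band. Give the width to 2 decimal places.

Sort the longitudes: -30.15°, -19.43°, -15.53°, +39.37°, +55.59°, +61.32°.
Eastward gaps between consecutive values (wrapping around): 10.72°, 3.90°, 54.90°, 16.22°, 5.73°, 268.53°.
Largest gap = 268.53° ⇒ minimal covering band is its complement: 360° − 268.53° = 91.47°.
Band runs from -30.15° eastward to +61.32°.

91.47°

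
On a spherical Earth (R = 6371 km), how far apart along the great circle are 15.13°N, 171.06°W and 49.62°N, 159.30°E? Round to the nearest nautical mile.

2526 nmi

Δλ = 159.30 − -171.06 = 330.36°; wrapped into (−180°, 180°]: -29.64°.
Δφ = 49.62 − 15.13 = 34.49°.
a = sin²(Δφ/2) + cos φ₁ · cos φ₂ · sin²(Δλ/2) = 0.128804.
c = 2·atan2(√a, √(1−a)) = 0.73416 rad → d = 6371·c ≈ 4677.35 km ≈ 2525.57 nmi.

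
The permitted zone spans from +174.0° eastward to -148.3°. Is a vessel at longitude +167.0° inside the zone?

Band width going east from +174.0° to -148.3°: ((-148.3 − 174.0) mod 360) = 37.7°.
Offset of +167.0° east of the west edge: ((167.0 − 174.0) mod 360) = 353.0°.
353.0° > 37.7° ⇒ outside.

No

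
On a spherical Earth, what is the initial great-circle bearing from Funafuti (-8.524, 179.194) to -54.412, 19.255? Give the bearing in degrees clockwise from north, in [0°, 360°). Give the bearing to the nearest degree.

193°

Δλ = 19.255 − 179.194 = -159.939°.
θ = atan2( sin Δλ · cos φ₂ , cos φ₁ · sin φ₂ − sin φ₁ · cos φ₂ · cos Δλ )
  = atan2(-0.19962, -0.88527) = -167.293° → normalised to [0°, 360°): 192.707°.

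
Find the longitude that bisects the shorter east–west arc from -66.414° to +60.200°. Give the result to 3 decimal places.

Signed shortest Δλ from -66.414° to +60.200° is +126.614°.
Midpoint longitude = -66.414° + (+126.614°)/2 = -66.414° + 63.307° = -3.107°.

-3.107°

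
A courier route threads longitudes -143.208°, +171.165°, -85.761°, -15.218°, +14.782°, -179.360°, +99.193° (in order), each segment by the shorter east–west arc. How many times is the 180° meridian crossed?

4

Leg 1: -143.208° → +171.165°, shortest Δλ = -45.627° (west) — crosses 180°.
Leg 2: +171.165° → -85.761°, shortest Δλ = 103.074° (east) — crosses 180°.
Leg 3: -85.761° → -15.218°, shortest Δλ = 70.543° (east) — does not cross 180°.
Leg 4: -15.218° → +14.782°, shortest Δλ = 30.0° (east) — does not cross 180°.
Leg 5: +14.782° → -179.360°, shortest Δλ = 165.858° (east) — crosses 180°.
Leg 6: -179.360° → +99.193°, shortest Δλ = -81.447° (west) — crosses 180°.
Total crossings: 4.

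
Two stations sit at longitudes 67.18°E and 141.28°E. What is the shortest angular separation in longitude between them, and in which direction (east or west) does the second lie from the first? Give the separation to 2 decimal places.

74.10° east

Raw difference: 141.28 − 67.18 = 74.1°.
Normalise into (−180°, 180°]: 74.1° stays 74.1°.
Positive ⇒ the second point lies to the east; separation 74.10°.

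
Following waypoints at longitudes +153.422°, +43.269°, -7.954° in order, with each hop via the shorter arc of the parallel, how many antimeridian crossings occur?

Leg 1: +153.422° → +43.269°, shortest Δλ = -110.153° (west) — does not cross 180°.
Leg 2: +43.269° → -7.954°, shortest Δλ = -51.223° (west) — does not cross 180°.
Total crossings: 0.

0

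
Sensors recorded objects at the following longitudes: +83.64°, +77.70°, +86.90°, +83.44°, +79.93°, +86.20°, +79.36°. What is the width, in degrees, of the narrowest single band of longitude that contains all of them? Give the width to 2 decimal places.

9.20°

Sort the longitudes: +77.70°, +79.36°, +79.93°, +83.44°, +83.64°, +86.20°, +86.90°.
Eastward gaps between consecutive values (wrapping around): 1.66°, 0.57°, 3.51°, 0.20°, 2.56°, 0.70°, 350.80°.
Largest gap = 350.80° ⇒ minimal covering band is its complement: 360° − 350.80° = 9.20°.
Band runs from +77.70° eastward to +86.90°.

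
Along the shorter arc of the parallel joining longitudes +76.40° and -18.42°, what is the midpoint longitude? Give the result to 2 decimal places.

+28.99°

Signed shortest Δλ from +76.40° to -18.42° is -94.82°.
Midpoint longitude = +76.40° + (-94.82°)/2 = +76.40° − 47.41° = +28.99°.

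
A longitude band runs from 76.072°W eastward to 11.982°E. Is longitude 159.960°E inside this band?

No

Band width going east from -76.072° to +11.982°: ((11.982 − -76.072) mod 360) = 88.054°.
Offset of +159.960° east of the west edge: ((159.960 − -76.072) mod 360) = 236.032°.
236.032° > 88.054° ⇒ outside.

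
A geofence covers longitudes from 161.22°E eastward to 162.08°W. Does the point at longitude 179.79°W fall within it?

Band width going east from +161.22° to -162.08°: ((-162.08 − 161.22) mod 360) = 36.70°.
Offset of -179.79° east of the west edge: ((-179.79 − 161.22) mod 360) = 18.99°.
18.99° ≤ 36.70° ⇒ inside.

Yes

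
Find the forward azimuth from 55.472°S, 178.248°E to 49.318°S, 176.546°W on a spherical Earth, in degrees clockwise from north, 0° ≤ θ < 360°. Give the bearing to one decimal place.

29.4°

Δλ = -176.546 − 178.248 = -354.794°; wrapped into (−180°, 180°]: 5.206°.
θ = atan2( sin Δλ · cos φ₂ , cos φ₁ · sin φ₂ − sin φ₁ · cos φ₂ · cos Δλ )
  = atan2(0.05915, 0.10499) = 29.396° → normalised to [0°, 360°): 29.396°.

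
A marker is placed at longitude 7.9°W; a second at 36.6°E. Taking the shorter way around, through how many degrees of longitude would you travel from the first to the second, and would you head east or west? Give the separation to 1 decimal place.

Raw difference: 36.6 − -7.9 = 44.5°.
Normalise into (−180°, 180°]: 44.5° stays 44.5°.
Positive ⇒ the second point lies to the east; separation 44.5°.

44.5° east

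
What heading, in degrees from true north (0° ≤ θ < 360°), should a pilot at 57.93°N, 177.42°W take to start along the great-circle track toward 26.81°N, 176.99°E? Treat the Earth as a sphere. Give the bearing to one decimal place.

Δλ = 176.99 − -177.42 = 354.41°; wrapped into (−180°, 180°]: -5.59°.
θ = atan2( sin Δλ · cos φ₂ , cos φ₁ · sin φ₂ − sin φ₁ · cos φ₂ · cos Δλ )
  = atan2(-0.08694, -0.51324) = -170.386° → normalised to [0°, 360°): 189.614°.

189.6°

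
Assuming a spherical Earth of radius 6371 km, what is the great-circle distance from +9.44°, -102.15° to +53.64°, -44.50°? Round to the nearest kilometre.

Δλ = -44.50 − -102.15 = 57.65°.
Δφ = 53.64 − 9.44 = 44.20°.
a = sin²(Δφ/2) + cos φ₁ · cos φ₂ · sin²(Δλ/2) = 0.277491.
c = 2·atan2(√a, √(1−a)) = 1.10960 rad → d = 6371·c ≈ 7069.27 km.

7069 km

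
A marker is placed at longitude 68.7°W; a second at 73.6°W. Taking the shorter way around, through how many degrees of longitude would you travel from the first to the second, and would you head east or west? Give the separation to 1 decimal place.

4.9° west

Raw difference: -73.6 − -68.7 = -4.9°.
Normalise into (−180°, 180°]: -4.9° stays -4.9°.
Negative ⇒ the second point lies to the west; separation 4.9°.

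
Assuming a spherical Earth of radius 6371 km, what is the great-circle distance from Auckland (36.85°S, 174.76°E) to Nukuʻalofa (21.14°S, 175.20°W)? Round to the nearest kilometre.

Δλ = -175.20 − 174.76 = -349.96°; wrapped into (−180°, 180°]: 10.04°.
Δφ = -21.14 − -36.85 = 15.71°.
a = sin²(Δφ/2) + cos φ₁ · cos φ₂ · sin²(Δλ/2) = 0.024392.
c = 2·atan2(√a, √(1−a)) = 0.31365 rad → d = 6371·c ≈ 1998.24 km.

1998 km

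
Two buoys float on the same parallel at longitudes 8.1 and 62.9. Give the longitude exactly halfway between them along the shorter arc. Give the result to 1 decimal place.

Signed shortest Δλ from +8.1° to +62.9° is +54.8°.
Midpoint longitude = +8.1° + (+54.8°)/2 = +8.1° + 27.4° = +35.5°.

+35.5°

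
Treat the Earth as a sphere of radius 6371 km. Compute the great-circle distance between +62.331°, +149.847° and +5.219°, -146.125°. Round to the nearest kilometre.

8179 km

Δλ = -146.125 − 149.847 = -295.972°; wrapped into (−180°, 180°]: 64.028°.
Δφ = 5.219 − 62.331 = -57.112°.
a = sin²(Δφ/2) + cos φ₁ · cos φ₂ · sin²(Δλ/2) = 0.358461.
c = 2·atan2(√a, √(1−a)) = 1.28380 rad → d = 6371·c ≈ 8179.06 km.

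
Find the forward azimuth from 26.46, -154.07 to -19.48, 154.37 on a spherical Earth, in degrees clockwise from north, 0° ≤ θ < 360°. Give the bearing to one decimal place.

Δλ = 154.37 − -154.07 = 308.44°; wrapped into (−180°, 180°]: -51.56°.
θ = atan2( sin Δλ · cos φ₂ , cos φ₁ · sin φ₂ − sin φ₁ · cos φ₂ · cos Δλ )
  = atan2(-0.73842, -0.55970) = -127.161° → normalised to [0°, 360°): 232.839°.

232.8°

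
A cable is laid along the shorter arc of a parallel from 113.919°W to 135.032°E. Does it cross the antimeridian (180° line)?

Naïve |135.032 − -113.919| = 248.951° > 180°, so the shorter arc goes the other way round — across 180°.
Signed shortest Δλ = ((135.032 − -113.919 + 180) mod 360) − 180 = -111.049°.
Going west by 111.049° from -113.919° passes through 180° before reaching +135.032°.

Yes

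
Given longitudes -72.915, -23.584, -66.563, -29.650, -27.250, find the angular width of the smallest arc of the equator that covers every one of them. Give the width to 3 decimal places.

49.331°

Sort the longitudes: -72.915°, -66.563°, -29.650°, -27.250°, -23.584°.
Eastward gaps between consecutive values (wrapping around): 6.352°, 36.913°, 2.400°, 3.666°, 310.669°.
Largest gap = 310.669° ⇒ minimal covering band is its complement: 360° − 310.669° = 49.331°.
Band runs from -72.915° eastward to -23.584°.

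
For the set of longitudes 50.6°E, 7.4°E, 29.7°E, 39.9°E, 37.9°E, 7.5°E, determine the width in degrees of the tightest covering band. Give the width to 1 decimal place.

Sort the longitudes: +7.4°, +7.5°, +29.7°, +37.9°, +39.9°, +50.6°.
Eastward gaps between consecutive values (wrapping around): 0.1°, 22.2°, 8.2°, 2.0°, 10.7°, 316.8°.
Largest gap = 316.8° ⇒ minimal covering band is its complement: 360° − 316.8° = 43.2°.
Band runs from +7.4° eastward to +50.6°.

43.2°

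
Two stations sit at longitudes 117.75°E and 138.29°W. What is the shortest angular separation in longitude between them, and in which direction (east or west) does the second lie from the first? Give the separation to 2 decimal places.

103.96° east

Raw difference: -138.29 − 117.75 = -256.04°.
Normalise into (−180°, 180°]: -256.04° + 360° = 103.96°.
Positive ⇒ the second point lies to the east; separation 103.96°.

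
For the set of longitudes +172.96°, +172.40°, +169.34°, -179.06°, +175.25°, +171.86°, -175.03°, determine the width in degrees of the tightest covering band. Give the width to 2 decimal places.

15.63°

Sort the longitudes: -179.06°, -175.03°, +169.34°, +171.86°, +172.40°, +172.96°, +175.25°.
Eastward gaps between consecutive values (wrapping around): 4.03°, 344.37°, 2.52°, 0.54°, 0.56°, 2.29°, 5.69°.
Largest gap = 344.37° ⇒ minimal covering band is its complement: 360° − 344.37° = 15.63°.
Band runs from +169.34° eastward to -175.03°, crossing the antimeridian.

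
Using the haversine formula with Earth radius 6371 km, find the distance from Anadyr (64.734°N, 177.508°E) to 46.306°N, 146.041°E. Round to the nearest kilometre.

Δλ = 146.041 − 177.508 = -31.467°.
Δφ = 46.306 − 64.734 = -18.428°.
a = sin²(Δφ/2) + cos φ₁ · cos φ₂ · sin²(Δλ/2) = 0.047319.
c = 2·atan2(√a, √(1−a)) = 0.43857 rad → d = 6371·c ≈ 2794.11 km.

2794 km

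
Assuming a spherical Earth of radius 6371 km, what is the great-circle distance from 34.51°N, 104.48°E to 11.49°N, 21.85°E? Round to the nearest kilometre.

Δλ = 21.85 − 104.48 = -82.63°.
Δφ = 11.49 − 34.51 = -23.02°.
a = sin²(Δφ/2) + cos φ₁ · cos φ₂ · sin²(Δλ/2) = 0.391780.
c = 2·atan2(√a, √(1−a)) = 1.35263 rad → d = 6371·c ≈ 8617.61 km.

8618 km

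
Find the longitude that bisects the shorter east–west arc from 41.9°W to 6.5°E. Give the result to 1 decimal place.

Signed shortest Δλ from -41.9° to +6.5° is +48.4°.
Midpoint longitude = -41.9° + (+48.4°)/2 = -41.9° + 24.2° = -17.7°.

17.7°W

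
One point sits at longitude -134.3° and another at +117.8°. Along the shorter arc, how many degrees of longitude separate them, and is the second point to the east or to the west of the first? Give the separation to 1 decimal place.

107.9° west

Raw difference: 117.8 − -134.3 = 252.1°.
Normalise into (−180°, 180°]: 252.1° − 360° = -107.9°.
Negative ⇒ the second point lies to the west; separation 107.9°.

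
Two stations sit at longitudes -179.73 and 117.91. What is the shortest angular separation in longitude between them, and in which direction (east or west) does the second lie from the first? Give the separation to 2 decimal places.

62.36° west

Raw difference: 117.91 − -179.73 = 297.64°.
Normalise into (−180°, 180°]: 297.64° − 360° = -62.36°.
Negative ⇒ the second point lies to the west; separation 62.36°.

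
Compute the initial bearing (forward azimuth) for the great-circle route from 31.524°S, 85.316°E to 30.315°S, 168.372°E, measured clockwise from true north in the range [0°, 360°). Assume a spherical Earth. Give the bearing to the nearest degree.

114°

Δλ = 168.372 − 85.316 = 83.056°.
θ = atan2( sin Δλ · cos φ₂ , cos φ₁ · sin φ₂ − sin φ₁ · cos φ₂ · cos Δλ )
  = atan2(0.85693, -0.37569) = 113.673° → normalised to [0°, 360°): 113.673°.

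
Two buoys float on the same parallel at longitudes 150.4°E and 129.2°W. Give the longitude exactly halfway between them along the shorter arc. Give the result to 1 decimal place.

169.4°W

Signed shortest Δλ from +150.4° to -129.2° is +80.4°.
Midpoint longitude = +150.4° + (+80.4°)/2 = +150.4° + 40.2° = +190.6°.
Normalise into (−180°, 180°]: -169.4°.
(The naïve average (+150.4 + -129.2)/2 = 10.6° is on the wrong side of the globe.)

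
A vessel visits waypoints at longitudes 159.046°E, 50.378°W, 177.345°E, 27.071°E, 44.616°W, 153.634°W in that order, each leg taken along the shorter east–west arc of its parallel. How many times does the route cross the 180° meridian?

Leg 1: +159.046° → -50.378°, shortest Δλ = 150.576° (east) — crosses 180°.
Leg 2: -50.378° → +177.345°, shortest Δλ = -132.277° (west) — crosses 180°.
Leg 3: +177.345° → +27.071°, shortest Δλ = -150.274° (west) — does not cross 180°.
Leg 4: +27.071° → -44.616°, shortest Δλ = -71.687° (west) — does not cross 180°.
Leg 5: -44.616° → -153.634°, shortest Δλ = -109.018° (west) — does not cross 180°.
Total crossings: 2.

2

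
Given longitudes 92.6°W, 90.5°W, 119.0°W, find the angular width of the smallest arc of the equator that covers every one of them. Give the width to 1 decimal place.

Sort the longitudes: -119.0°, -92.6°, -90.5°.
Eastward gaps between consecutive values (wrapping around): 26.4°, 2.1°, 331.5°.
Largest gap = 331.5° ⇒ minimal covering band is its complement: 360° − 331.5° = 28.5°.
Band runs from -119.0° eastward to -90.5°.

28.5°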